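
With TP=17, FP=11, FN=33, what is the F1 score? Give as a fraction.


Precision = 17/28 = 17/28. Recall = 17/50 = 17/50. F1 = 2*P*R/(P+R) = 17/39.

17/39


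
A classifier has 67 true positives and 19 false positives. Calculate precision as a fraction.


Precision = TP / (TP + FP) = 67 / 86 = 67/86.

67/86


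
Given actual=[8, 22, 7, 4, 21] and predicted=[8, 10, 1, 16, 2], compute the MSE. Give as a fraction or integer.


MSE = (1/5) * ((8-8)^2=0 + (22-10)^2=144 + (7-1)^2=36 + (4-16)^2=144 + (21-2)^2=361). Sum = 685. MSE = 137.

137


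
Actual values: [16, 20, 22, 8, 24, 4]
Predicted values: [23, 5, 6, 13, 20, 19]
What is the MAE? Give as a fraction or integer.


MAE = (1/6) * (|16-23|=7 + |20-5|=15 + |22-6|=16 + |8-13|=5 + |24-20|=4 + |4-19|=15). Sum = 62. MAE = 31/3.

31/3


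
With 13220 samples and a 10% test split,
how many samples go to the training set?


Test set = 13220 * 10% = 1322. Training set = 13220 - 1322 = 11898.

11898


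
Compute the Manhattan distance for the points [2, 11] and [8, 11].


d = sum of absolute differences: |2-8|=6 + |11-11|=0 = 6.

6


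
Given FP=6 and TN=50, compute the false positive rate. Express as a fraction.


FPR = FP / (FP + TN) = 6 / 56 = 3/28.

3/28


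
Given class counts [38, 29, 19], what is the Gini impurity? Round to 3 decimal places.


Total = 86. Proportions: 38/86, 29/86, 19/86. sum(p_i^2) = 0.3578. Gini = 1 - 0.3578 = 0.6422, which rounds to 0.642.

0.642


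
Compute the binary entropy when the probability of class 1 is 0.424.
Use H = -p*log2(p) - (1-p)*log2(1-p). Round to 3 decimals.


H = -0.424*log2(0.424) - 0.576*log2(0.576) = 0.983.

0.983


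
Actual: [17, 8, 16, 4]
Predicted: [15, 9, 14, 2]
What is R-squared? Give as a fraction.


Mean(y) = 45/4. SS_res = 13. SS_tot = 475/4. R^2 = 1 - 13/(475/4) = 423/475.

423/475


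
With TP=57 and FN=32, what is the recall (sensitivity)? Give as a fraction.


Recall = TP / (TP + FN) = 57 / 89 = 57/89.

57/89


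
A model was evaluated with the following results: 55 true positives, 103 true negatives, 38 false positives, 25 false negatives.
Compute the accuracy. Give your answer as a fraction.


Accuracy = (TP + TN) / (TP + TN + FP + FN) = (55 + 103) / 221 = 158/221.

158/221


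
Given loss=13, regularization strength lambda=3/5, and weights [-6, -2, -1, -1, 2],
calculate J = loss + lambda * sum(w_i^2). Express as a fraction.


L2 sq norm = sum(w^2) = 46. J = 13 + 3/5 * 46 = 203/5.

203/5


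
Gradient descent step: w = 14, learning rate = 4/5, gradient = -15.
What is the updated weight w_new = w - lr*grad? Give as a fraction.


w_new = 14 - 4/5 * -15 = 14 - -12 = 26.

26


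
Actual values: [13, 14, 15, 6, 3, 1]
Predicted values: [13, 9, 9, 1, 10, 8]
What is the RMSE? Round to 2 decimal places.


MSE = 30.6667. RMSE = sqrt(30.6667) = 5.54.

5.54


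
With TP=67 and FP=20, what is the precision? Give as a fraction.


Precision = TP / (TP + FP) = 67 / 87 = 67/87.

67/87


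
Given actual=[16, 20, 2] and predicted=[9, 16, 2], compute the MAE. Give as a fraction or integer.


MAE = (1/3) * (|16-9|=7 + |20-16|=4 + |2-2|=0). Sum = 11. MAE = 11/3.

11/3


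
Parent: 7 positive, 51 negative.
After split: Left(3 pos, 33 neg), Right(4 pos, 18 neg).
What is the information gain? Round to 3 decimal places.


H(parent) = 0.5313. H(left) = 0.4138, H(right) = 0.6840. Weighted = (36/58)*0.4138 + (22/58)*0.6840 = 0.5163. IG = 0.5313 - 0.5163 = 0.0150, which rounds to 0.015.

0.015


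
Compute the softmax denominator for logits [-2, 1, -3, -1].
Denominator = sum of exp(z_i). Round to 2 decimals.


Denom = e^-2=0.1353 + e^1=2.7183 + e^-3=0.0498 + e^-1=0.3679. Sum = 3.2713, which rounds to 3.27.

3.27


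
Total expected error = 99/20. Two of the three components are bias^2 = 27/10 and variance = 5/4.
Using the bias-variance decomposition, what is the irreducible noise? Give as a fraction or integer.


Total error = bias^2 + variance + irreducible noise. So irreducible noise = 99/20 - 27/10 - 5/4 = 1.

1


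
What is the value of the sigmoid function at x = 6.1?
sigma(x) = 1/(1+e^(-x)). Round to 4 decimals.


sigma(6.1) = 1/(1+e^(-6.1)) = 1/(1+0.002243) = 1/1.002243 = 0.9978.

0.9978


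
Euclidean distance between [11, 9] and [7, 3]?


d = sqrt(sum of squared differences). (11-7)^2=16, (9-3)^2=36. Sum = 52.

sqrt(52)


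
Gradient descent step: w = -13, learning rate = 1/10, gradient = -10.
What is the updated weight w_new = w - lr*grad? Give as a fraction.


w_new = -13 - 1/10 * -10 = -13 - -1 = -12.

-12


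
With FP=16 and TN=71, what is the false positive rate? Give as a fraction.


FPR = FP / (FP + TN) = 16 / 87 = 16/87.

16/87


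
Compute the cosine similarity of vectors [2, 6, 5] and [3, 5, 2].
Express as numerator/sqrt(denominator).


dot = 46. |a|^2 = 65, |b|^2 = 38. cos = 46/sqrt(2470).

46/sqrt(2470)


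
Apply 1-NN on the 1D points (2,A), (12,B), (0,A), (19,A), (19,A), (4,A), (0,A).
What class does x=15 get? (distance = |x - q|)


Distances: |2-15|=13, |12-15|=3, |0-15|=15, |19-15|=4, |19-15|=4, |4-15|=11, |0-15|=15. 1 nearest: (12,B). Counts: {'B': 1}. Majority class: B.

B


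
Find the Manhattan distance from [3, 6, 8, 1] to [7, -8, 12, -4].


d = sum of absolute differences: |3-7|=4 + |6--8|=14 + |8-12|=4 + |1--4|=5 = 27.

27


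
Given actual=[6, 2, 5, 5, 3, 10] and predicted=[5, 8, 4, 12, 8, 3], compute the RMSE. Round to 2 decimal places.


MSE = 26.8333. RMSE = sqrt(26.8333) = 5.18.

5.18


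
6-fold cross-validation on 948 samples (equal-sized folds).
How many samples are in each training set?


Each validation fold has 948/6 = 158 samples. Training set = 948 - 158 = 790.

790


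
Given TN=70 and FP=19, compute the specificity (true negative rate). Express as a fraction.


Specificity = TN / (TN + FP) = 70 / 89 = 70/89.

70/89


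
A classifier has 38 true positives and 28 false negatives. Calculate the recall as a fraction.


Recall = TP / (TP + FN) = 38 / 66 = 19/33.

19/33


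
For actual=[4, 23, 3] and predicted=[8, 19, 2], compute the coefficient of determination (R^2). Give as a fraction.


Mean(y) = 10. SS_res = 33. SS_tot = 254. R^2 = 1 - 33/(254) = 221/254.

221/254


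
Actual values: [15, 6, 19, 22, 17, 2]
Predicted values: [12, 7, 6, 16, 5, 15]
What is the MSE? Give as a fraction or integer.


MSE = (1/6) * ((15-12)^2=9 + (6-7)^2=1 + (19-6)^2=169 + (22-16)^2=36 + (17-5)^2=144 + (2-15)^2=169). Sum = 528. MSE = 88.

88


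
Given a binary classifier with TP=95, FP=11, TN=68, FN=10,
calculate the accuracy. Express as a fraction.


Accuracy = (TP + TN) / (TP + TN + FP + FN) = (95 + 68) / 184 = 163/184.

163/184


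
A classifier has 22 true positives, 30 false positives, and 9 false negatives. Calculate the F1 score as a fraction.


Precision = 22/52 = 11/26. Recall = 22/31 = 22/31. F1 = 2*P*R/(P+R) = 44/83.

44/83


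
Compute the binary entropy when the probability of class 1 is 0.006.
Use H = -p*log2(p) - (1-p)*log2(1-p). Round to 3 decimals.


H = -0.006*log2(0.006) - 0.994*log2(0.994) = 0.053.

0.053


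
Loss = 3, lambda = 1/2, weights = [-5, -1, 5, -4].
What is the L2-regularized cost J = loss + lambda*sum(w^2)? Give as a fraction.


L2 sq norm = sum(w^2) = 67. J = 3 + 1/2 * 67 = 73/2.

73/2


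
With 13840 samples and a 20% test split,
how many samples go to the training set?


Test set = 13840 * 20% = 2768. Training set = 13840 - 2768 = 11072.

11072


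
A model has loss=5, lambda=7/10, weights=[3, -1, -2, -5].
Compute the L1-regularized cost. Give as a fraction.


L1 norm = sum(|w|) = 11. J = 5 + 7/10 * 11 = 127/10.

127/10


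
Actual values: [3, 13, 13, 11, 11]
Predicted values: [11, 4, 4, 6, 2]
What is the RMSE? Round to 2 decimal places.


MSE = 66.4000. RMSE = sqrt(66.4000) = 8.15.

8.15


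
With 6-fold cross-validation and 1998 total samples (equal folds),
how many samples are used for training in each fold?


Each validation fold has 1998/6 = 333 samples. Training set = 1998 - 333 = 1665.

1665


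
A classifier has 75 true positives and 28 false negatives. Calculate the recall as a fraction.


Recall = TP / (TP + FN) = 75 / 103 = 75/103.

75/103


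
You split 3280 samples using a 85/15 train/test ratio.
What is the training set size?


Test set = 3280 * 15% = 492. Training set = 3280 - 492 = 2788.

2788


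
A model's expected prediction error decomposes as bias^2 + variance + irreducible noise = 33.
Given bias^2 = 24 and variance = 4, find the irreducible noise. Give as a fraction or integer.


Total error = bias^2 + variance + irreducible noise. So irreducible noise = 33 - 24 - 4 = 5.

5


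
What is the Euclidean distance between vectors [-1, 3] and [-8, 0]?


d = sqrt(sum of squared differences). (-1--8)^2=49, (3-0)^2=9. Sum = 58.

sqrt(58)


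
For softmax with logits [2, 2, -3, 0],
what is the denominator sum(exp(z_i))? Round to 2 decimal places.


Denom = e^2=7.3891 + e^2=7.3891 + e^-3=0.0498 + e^0=1.0000. Sum = 15.8280, which rounds to 15.83.

15.83


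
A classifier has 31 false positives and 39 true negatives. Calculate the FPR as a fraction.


FPR = FP / (FP + TN) = 31 / 70 = 31/70.

31/70


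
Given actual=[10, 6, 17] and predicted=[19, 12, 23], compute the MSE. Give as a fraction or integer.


MSE = (1/3) * ((10-19)^2=81 + (6-12)^2=36 + (17-23)^2=36). Sum = 153. MSE = 51.

51


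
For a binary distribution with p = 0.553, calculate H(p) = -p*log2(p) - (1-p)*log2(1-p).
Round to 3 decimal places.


H = -0.553*log2(0.553) - 0.447*log2(0.447) = 0.992.

0.992


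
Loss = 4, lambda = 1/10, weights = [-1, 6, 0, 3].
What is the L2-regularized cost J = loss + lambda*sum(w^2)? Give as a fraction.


L2 sq norm = sum(w^2) = 46. J = 4 + 1/10 * 46 = 43/5.

43/5


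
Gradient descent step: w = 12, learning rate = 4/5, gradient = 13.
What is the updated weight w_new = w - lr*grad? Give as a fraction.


w_new = 12 - 4/5 * 13 = 12 - 52/5 = 8/5.

8/5


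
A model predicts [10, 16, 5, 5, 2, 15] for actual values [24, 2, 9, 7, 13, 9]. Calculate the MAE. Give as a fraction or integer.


MAE = (1/6) * (|24-10|=14 + |2-16|=14 + |9-5|=4 + |7-5|=2 + |13-2|=11 + |9-15|=6). Sum = 51. MAE = 17/2.

17/2


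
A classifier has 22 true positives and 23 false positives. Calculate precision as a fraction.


Precision = TP / (TP + FP) = 22 / 45 = 22/45.

22/45


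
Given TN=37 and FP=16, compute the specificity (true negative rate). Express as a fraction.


Specificity = TN / (TN + FP) = 37 / 53 = 37/53.

37/53


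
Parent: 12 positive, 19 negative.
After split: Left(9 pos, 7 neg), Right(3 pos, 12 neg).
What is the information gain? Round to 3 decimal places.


H(parent) = 0.9629. H(left) = 0.9887, H(right) = 0.7219. Weighted = (16/31)*0.9887 + (15/31)*0.7219 = 0.8596. IG = 0.9629 - 0.8596 = 0.1033, which rounds to 0.103.

0.103


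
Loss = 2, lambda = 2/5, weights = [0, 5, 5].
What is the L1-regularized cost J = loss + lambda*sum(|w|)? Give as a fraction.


L1 norm = sum(|w|) = 10. J = 2 + 2/5 * 10 = 6.

6


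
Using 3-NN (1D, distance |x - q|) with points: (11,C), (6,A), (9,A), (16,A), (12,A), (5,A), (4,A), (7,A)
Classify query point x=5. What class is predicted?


Distances: |11-5|=6, |6-5|=1, |9-5|=4, |16-5|=11, |12-5|=7, |5-5|=0, |4-5|=1, |7-5|=2. 3 nearest: (5,A), (6,A), (4,A). Counts: {'A': 3}. Majority class: A.

A


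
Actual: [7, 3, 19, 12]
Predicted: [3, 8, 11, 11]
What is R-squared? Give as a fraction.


Mean(y) = 41/4. SS_res = 106. SS_tot = 571/4. R^2 = 1 - 106/(571/4) = 147/571.

147/571


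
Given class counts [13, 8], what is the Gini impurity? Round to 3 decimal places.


Total = 21. Proportions: 13/21, 8/21. sum(p_i^2) = 0.5283. Gini = 1 - 0.5283 = 0.4717, which rounds to 0.472.

0.472


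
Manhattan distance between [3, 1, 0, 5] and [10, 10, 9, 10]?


d = sum of absolute differences: |3-10|=7 + |1-10|=9 + |0-9|=9 + |5-10|=5 = 30.

30


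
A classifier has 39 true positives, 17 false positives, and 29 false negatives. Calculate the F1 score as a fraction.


Precision = 39/56 = 39/56. Recall = 39/68 = 39/68. F1 = 2*P*R/(P+R) = 39/62.

39/62


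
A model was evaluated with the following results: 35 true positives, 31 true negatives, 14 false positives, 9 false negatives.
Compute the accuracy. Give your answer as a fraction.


Accuracy = (TP + TN) / (TP + TN + FP + FN) = (35 + 31) / 89 = 66/89.

66/89


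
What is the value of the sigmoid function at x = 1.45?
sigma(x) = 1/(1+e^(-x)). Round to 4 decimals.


sigma(1.45) = 1/(1+e^(-1.45)) = 1/(1+0.234570) = 1/1.234570 = 0.8100.

0.8100


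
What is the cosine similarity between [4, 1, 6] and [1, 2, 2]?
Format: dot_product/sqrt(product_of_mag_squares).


dot = 18. |a|^2 = 53, |b|^2 = 9. cos = 18/sqrt(477).

18/sqrt(477)


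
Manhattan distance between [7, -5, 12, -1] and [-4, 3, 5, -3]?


d = sum of absolute differences: |7--4|=11 + |-5-3|=8 + |12-5|=7 + |-1--3|=2 = 28.

28


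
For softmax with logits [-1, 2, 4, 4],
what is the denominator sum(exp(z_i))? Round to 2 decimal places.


Denom = e^-1=0.3679 + e^2=7.3891 + e^4=54.5982 + e^4=54.5982. Sum = 116.9534, which rounds to 116.95.

116.95


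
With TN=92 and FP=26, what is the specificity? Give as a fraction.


Specificity = TN / (TN + FP) = 92 / 118 = 46/59.

46/59


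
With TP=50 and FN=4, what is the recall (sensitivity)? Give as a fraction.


Recall = TP / (TP + FN) = 50 / 54 = 25/27.

25/27


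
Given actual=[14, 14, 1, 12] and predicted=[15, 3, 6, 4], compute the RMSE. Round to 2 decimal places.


MSE = 52.7500. RMSE = sqrt(52.7500) = 7.26.

7.26


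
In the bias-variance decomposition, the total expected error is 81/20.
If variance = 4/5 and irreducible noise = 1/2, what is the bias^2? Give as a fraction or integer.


Total error = bias^2 + variance + irreducible noise. So bias^2 = 81/20 - 4/5 - 1/2 = 11/4.

11/4


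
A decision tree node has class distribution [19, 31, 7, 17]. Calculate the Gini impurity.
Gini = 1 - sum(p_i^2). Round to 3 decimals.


Total = 74. Proportions: 19/74, 31/74, 7/74, 17/74. sum(p_i^2) = 0.3031. Gini = 1 - 0.3031 = 0.6969, which rounds to 0.697.

0.697


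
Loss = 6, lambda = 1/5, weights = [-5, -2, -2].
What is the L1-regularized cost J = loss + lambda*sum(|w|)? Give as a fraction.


L1 norm = sum(|w|) = 9. J = 6 + 1/5 * 9 = 39/5.

39/5


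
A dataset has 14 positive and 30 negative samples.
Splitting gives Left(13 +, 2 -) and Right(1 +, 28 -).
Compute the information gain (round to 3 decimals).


H(parent) = 0.9024. H(left) = 0.5665, H(right) = 0.2164. Weighted = (15/44)*0.5665 + (29/44)*0.2164 = 0.3358. IG = 0.9024 - 0.3358 = 0.5666, which rounds to 0.567.

0.567


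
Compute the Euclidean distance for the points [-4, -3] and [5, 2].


d = sqrt(sum of squared differences). (-4-5)^2=81, (-3-2)^2=25. Sum = 106.

sqrt(106)


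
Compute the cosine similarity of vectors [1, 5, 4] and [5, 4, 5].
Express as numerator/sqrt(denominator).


dot = 45. |a|^2 = 42, |b|^2 = 66. cos = 45/sqrt(2772).

45/sqrt(2772)


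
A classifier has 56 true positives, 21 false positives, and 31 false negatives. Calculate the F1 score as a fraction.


Precision = 56/77 = 8/11. Recall = 56/87 = 56/87. F1 = 2*P*R/(P+R) = 28/41.

28/41


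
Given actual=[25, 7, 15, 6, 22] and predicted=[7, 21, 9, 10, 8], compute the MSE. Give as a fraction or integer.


MSE = (1/5) * ((25-7)^2=324 + (7-21)^2=196 + (15-9)^2=36 + (6-10)^2=16 + (22-8)^2=196). Sum = 768. MSE = 768/5.

768/5


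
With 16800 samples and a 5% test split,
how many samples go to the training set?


Test set = 16800 * 5% = 840. Training set = 16800 - 840 = 15960.

15960


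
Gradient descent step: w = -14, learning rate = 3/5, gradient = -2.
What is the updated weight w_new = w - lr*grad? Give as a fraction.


w_new = -14 - 3/5 * -2 = -14 - -6/5 = -64/5.

-64/5


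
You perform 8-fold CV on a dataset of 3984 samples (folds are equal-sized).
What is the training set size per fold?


Each validation fold has 3984/8 = 498 samples. Training set = 3984 - 498 = 3486.

3486


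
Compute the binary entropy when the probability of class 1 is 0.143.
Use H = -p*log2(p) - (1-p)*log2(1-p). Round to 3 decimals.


H = -0.143*log2(0.143) - 0.857*log2(0.857) = 0.592.

0.592


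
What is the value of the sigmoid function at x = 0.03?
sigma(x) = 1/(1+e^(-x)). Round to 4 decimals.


sigma(0.03) = 1/(1+e^(-0.03)) = 1/(1+0.970446) = 1/1.970446 = 0.5075.

0.5075


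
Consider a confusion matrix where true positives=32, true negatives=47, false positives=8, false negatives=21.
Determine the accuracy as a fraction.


Accuracy = (TP + TN) / (TP + TN + FP + FN) = (32 + 47) / 108 = 79/108.

79/108


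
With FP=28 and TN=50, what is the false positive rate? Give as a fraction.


FPR = FP / (FP + TN) = 28 / 78 = 14/39.

14/39


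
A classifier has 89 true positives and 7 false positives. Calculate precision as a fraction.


Precision = TP / (TP + FP) = 89 / 96 = 89/96.

89/96


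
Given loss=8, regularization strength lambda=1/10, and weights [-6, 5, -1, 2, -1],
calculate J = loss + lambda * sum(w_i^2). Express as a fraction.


L2 sq norm = sum(w^2) = 67. J = 8 + 1/10 * 67 = 147/10.

147/10


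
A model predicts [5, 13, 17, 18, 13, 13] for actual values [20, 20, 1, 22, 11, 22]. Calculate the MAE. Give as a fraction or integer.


MAE = (1/6) * (|20-5|=15 + |20-13|=7 + |1-17|=16 + |22-18|=4 + |11-13|=2 + |22-13|=9). Sum = 53. MAE = 53/6.

53/6


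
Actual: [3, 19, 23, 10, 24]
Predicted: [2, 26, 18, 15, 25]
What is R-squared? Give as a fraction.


Mean(y) = 79/5. SS_res = 101. SS_tot = 1634/5. R^2 = 1 - 101/(1634/5) = 1129/1634.

1129/1634


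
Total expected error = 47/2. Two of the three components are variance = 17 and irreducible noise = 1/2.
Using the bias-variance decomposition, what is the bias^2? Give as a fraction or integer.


Total error = bias^2 + variance + irreducible noise. So bias^2 = 47/2 - 17 - 1/2 = 6.

6


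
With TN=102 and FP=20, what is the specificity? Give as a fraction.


Specificity = TN / (TN + FP) = 102 / 122 = 51/61.

51/61


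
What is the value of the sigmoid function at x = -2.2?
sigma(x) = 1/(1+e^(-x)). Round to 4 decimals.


sigma(-2.2) = 1/(1+e^(2.2)) = 1/(1+9.025013) = 1/10.025013 = 0.0998.

0.0998


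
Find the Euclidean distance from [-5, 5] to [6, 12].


d = sqrt(sum of squared differences). (-5-6)^2=121, (5-12)^2=49. Sum = 170.

sqrt(170)


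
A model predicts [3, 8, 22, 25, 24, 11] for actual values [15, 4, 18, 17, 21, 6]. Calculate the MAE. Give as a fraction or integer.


MAE = (1/6) * (|15-3|=12 + |4-8|=4 + |18-22|=4 + |17-25|=8 + |21-24|=3 + |6-11|=5). Sum = 36. MAE = 6.

6


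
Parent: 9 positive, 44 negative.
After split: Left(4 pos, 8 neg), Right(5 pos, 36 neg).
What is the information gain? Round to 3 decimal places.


H(parent) = 0.6573. H(left) = 0.9183, H(right) = 0.5349. Weighted = (12/53)*0.9183 + (41/53)*0.5349 = 0.6217. IG = 0.6573 - 0.6217 = 0.0356, which rounds to 0.036.

0.036


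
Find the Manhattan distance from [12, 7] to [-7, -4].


d = sum of absolute differences: |12--7|=19 + |7--4|=11 = 30.

30


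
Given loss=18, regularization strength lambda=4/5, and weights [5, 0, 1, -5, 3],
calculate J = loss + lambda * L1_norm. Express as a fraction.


L1 norm = sum(|w|) = 14. J = 18 + 4/5 * 14 = 146/5.

146/5


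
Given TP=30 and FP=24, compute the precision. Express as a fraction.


Precision = TP / (TP + FP) = 30 / 54 = 5/9.

5/9


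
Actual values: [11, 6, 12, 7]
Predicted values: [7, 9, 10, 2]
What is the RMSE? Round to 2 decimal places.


MSE = 13.5000. RMSE = sqrt(13.5000) = 3.67.

3.67


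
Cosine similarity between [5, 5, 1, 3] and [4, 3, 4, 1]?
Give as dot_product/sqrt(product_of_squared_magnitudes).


dot = 42. |a|^2 = 60, |b|^2 = 42. cos = 42/sqrt(2520).

42/sqrt(2520)


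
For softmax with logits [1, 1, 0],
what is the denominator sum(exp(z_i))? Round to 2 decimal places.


Denom = e^1=2.7183 + e^1=2.7183 + e^0=1.0000. Sum = 6.4366, which rounds to 6.44.

6.44


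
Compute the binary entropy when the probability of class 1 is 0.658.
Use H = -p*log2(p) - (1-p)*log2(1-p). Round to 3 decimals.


H = -0.658*log2(0.658) - 0.342*log2(0.342) = 0.927.

0.927


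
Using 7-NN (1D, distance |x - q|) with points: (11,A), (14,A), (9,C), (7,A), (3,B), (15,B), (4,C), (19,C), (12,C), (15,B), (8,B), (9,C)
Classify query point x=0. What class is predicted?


Distances: |11-0|=11, |14-0|=14, |9-0|=9, |7-0|=7, |3-0|=3, |15-0|=15, |4-0|=4, |19-0|=19, |12-0|=12, |15-0|=15, |8-0|=8, |9-0|=9. 7 nearest: (3,B), (4,C), (7,A), (8,B), (9,C), (9,C), (11,A). Counts: {'B': 2, 'C': 3, 'A': 2}. Majority class: C.

C


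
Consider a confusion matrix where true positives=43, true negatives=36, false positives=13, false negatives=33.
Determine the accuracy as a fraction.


Accuracy = (TP + TN) / (TP + TN + FP + FN) = (43 + 36) / 125 = 79/125.

79/125


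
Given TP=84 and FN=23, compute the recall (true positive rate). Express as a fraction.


Recall = TP / (TP + FN) = 84 / 107 = 84/107.

84/107


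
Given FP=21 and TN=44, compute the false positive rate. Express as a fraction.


FPR = FP / (FP + TN) = 21 / 65 = 21/65.

21/65


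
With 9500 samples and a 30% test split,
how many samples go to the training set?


Test set = 9500 * 30% = 2850. Training set = 9500 - 2850 = 6650.

6650


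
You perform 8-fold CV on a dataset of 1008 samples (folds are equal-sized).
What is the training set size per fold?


Each validation fold has 1008/8 = 126 samples. Training set = 1008 - 126 = 882.

882


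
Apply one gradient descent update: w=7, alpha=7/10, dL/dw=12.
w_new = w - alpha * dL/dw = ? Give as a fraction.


w_new = 7 - 7/10 * 12 = 7 - 42/5 = -7/5.

-7/5


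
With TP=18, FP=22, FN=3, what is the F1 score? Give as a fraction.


Precision = 18/40 = 9/20. Recall = 18/21 = 6/7. F1 = 2*P*R/(P+R) = 36/61.

36/61


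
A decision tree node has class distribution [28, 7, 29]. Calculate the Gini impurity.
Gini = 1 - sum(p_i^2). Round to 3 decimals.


Total = 64. Proportions: 28/64, 7/64, 29/64. sum(p_i^2) = 0.4087. Gini = 1 - 0.4087 = 0.5913, which rounds to 0.591.

0.591


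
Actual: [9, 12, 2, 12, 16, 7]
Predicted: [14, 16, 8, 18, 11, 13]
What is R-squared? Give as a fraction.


Mean(y) = 29/3. SS_res = 174. SS_tot = 352/3. R^2 = 1 - 174/(352/3) = -85/176.

-85/176


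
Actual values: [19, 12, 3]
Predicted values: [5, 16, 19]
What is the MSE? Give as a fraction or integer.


MSE = (1/3) * ((19-5)^2=196 + (12-16)^2=16 + (3-19)^2=256). Sum = 468. MSE = 156.

156


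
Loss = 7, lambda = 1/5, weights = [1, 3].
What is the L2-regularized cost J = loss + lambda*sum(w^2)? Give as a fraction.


L2 sq norm = sum(w^2) = 10. J = 7 + 1/5 * 10 = 9.

9


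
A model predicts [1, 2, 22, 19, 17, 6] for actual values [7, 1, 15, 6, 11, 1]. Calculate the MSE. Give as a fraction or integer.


MSE = (1/6) * ((7-1)^2=36 + (1-2)^2=1 + (15-22)^2=49 + (6-19)^2=169 + (11-17)^2=36 + (1-6)^2=25). Sum = 316. MSE = 158/3.

158/3


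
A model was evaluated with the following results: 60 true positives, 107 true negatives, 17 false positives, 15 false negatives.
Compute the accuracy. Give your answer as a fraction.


Accuracy = (TP + TN) / (TP + TN + FP + FN) = (60 + 107) / 199 = 167/199.

167/199


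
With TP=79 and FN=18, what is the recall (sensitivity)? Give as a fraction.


Recall = TP / (TP + FN) = 79 / 97 = 79/97.

79/97


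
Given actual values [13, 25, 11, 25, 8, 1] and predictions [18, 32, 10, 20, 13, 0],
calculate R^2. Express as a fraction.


Mean(y) = 83/6. SS_res = 126. SS_tot = 2741/6. R^2 = 1 - 126/(2741/6) = 1985/2741.

1985/2741


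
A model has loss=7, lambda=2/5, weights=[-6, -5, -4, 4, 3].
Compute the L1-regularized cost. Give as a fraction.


L1 norm = sum(|w|) = 22. J = 7 + 2/5 * 22 = 79/5.

79/5


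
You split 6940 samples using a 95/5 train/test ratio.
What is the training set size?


Test set = 6940 * 5% = 347. Training set = 6940 - 347 = 6593.

6593


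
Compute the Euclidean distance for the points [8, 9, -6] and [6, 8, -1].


d = sqrt(sum of squared differences). (8-6)^2=4, (9-8)^2=1, (-6--1)^2=25. Sum = 30.

sqrt(30)


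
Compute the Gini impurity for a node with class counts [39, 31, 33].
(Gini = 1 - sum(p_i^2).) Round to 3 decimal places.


Total = 103. Proportions: 39/103, 31/103, 33/103. sum(p_i^2) = 0.3366. Gini = 1 - 0.3366 = 0.6634, which rounds to 0.663.

0.663


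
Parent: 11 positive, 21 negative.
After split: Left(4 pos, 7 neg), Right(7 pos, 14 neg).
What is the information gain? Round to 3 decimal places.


H(parent) = 0.9284. H(left) = 0.9457, H(right) = 0.9183. Weighted = (11/32)*0.9457 + (21/32)*0.9183 = 0.9277. IG = 0.9284 - 0.9277 = 0.0007, which rounds to 0.001.

0.001


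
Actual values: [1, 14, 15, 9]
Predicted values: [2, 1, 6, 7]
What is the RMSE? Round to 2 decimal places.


MSE = 63.7500. RMSE = sqrt(63.7500) = 7.98.

7.98


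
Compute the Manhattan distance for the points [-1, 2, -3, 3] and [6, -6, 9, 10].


d = sum of absolute differences: |-1-6|=7 + |2--6|=8 + |-3-9|=12 + |3-10|=7 = 34.

34


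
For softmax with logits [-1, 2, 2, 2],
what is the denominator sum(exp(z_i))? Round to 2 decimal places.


Denom = e^-1=0.3679 + e^2=7.3891 + e^2=7.3891 + e^2=7.3891. Sum = 22.5352, which rounds to 22.54.

22.54


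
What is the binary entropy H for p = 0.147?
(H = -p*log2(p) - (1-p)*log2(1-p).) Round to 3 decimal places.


H = -0.147*log2(0.147) - 0.853*log2(0.853) = 0.602.

0.602


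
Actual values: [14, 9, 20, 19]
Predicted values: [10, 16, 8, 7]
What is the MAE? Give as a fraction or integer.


MAE = (1/4) * (|14-10|=4 + |9-16|=7 + |20-8|=12 + |19-7|=12). Sum = 35. MAE = 35/4.

35/4


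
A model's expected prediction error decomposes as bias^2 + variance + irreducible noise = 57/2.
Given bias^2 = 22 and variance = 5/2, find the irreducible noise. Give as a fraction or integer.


Total error = bias^2 + variance + irreducible noise. So irreducible noise = 57/2 - 22 - 5/2 = 4.

4


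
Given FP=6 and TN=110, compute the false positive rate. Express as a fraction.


FPR = FP / (FP + TN) = 6 / 116 = 3/58.

3/58


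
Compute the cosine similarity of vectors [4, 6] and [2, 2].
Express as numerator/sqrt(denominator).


dot = 20. |a|^2 = 52, |b|^2 = 8. cos = 20/sqrt(416).

20/sqrt(416)


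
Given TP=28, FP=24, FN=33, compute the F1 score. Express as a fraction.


Precision = 28/52 = 7/13. Recall = 28/61 = 28/61. F1 = 2*P*R/(P+R) = 56/113.

56/113


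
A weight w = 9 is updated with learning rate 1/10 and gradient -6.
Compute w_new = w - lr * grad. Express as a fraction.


w_new = 9 - 1/10 * -6 = 9 - -3/5 = 48/5.

48/5


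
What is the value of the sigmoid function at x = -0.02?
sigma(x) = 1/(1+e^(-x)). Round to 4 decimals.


sigma(-0.02) = 1/(1+e^(0.02)) = 1/(1+1.020201) = 1/2.020201 = 0.4950.

0.4950


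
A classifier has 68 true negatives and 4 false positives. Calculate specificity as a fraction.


Specificity = TN / (TN + FP) = 68 / 72 = 17/18.

17/18


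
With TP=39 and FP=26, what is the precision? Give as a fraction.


Precision = TP / (TP + FP) = 39 / 65 = 3/5.

3/5


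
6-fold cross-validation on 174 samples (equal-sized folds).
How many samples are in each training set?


Each validation fold has 174/6 = 29 samples. Training set = 174 - 29 = 145.

145


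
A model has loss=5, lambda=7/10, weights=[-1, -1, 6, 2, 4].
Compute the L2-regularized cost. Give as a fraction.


L2 sq norm = sum(w^2) = 58. J = 5 + 7/10 * 58 = 228/5.

228/5


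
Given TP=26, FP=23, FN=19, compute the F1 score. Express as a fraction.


Precision = 26/49 = 26/49. Recall = 26/45 = 26/45. F1 = 2*P*R/(P+R) = 26/47.

26/47


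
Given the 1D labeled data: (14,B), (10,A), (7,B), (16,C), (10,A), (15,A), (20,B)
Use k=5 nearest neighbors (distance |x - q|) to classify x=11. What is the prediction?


Distances: |14-11|=3, |10-11|=1, |7-11|=4, |16-11|=5, |10-11|=1, |15-11|=4, |20-11|=9. 5 nearest: (10,A), (10,A), (14,B), (15,A), (7,B). Counts: {'A': 3, 'B': 2}. Majority class: A.

A


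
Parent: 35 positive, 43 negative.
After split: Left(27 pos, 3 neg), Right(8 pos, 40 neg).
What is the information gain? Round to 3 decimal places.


H(parent) = 0.9924. H(left) = 0.4690, H(right) = 0.6500. Weighted = (30/78)*0.4690 + (48/78)*0.6500 = 0.5804. IG = 0.9924 - 0.5804 = 0.4120, which rounds to 0.412.

0.412


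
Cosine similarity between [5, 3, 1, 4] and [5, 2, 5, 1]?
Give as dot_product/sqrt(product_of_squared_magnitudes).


dot = 40. |a|^2 = 51, |b|^2 = 55. cos = 40/sqrt(2805).

40/sqrt(2805)


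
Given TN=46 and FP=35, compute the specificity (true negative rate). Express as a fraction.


Specificity = TN / (TN + FP) = 46 / 81 = 46/81.

46/81


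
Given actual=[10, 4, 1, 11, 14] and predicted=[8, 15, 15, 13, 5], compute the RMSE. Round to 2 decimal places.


MSE = 81.2000. RMSE = sqrt(81.2000) = 9.01.

9.01


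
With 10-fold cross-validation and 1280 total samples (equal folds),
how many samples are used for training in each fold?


Each validation fold has 1280/10 = 128 samples. Training set = 1280 - 128 = 1152.

1152


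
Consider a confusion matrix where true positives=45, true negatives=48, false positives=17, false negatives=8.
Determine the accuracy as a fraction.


Accuracy = (TP + TN) / (TP + TN + FP + FN) = (45 + 48) / 118 = 93/118.

93/118


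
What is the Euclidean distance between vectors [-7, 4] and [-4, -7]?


d = sqrt(sum of squared differences). (-7--4)^2=9, (4--7)^2=121. Sum = 130.

sqrt(130)


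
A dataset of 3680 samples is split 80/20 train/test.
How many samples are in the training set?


Test set = 3680 * 20% = 736. Training set = 3680 - 736 = 2944.

2944


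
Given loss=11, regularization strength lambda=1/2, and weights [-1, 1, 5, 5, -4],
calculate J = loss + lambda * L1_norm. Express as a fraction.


L1 norm = sum(|w|) = 16. J = 11 + 1/2 * 16 = 19.

19


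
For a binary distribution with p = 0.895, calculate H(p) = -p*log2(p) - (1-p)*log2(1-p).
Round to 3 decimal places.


H = -0.895*log2(0.895) - 0.105*log2(0.105) = 0.485.

0.485


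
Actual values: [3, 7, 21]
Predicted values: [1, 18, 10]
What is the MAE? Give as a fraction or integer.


MAE = (1/3) * (|3-1|=2 + |7-18|=11 + |21-10|=11). Sum = 24. MAE = 8.

8


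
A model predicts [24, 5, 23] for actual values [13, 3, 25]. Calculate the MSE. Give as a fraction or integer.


MSE = (1/3) * ((13-24)^2=121 + (3-5)^2=4 + (25-23)^2=4). Sum = 129. MSE = 43.

43


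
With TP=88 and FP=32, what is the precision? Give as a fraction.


Precision = TP / (TP + FP) = 88 / 120 = 11/15.

11/15


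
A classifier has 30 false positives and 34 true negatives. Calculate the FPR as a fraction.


FPR = FP / (FP + TN) = 30 / 64 = 15/32.

15/32


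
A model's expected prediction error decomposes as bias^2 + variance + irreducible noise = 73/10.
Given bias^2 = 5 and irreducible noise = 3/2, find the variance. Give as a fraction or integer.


Total error = bias^2 + variance + irreducible noise. So variance = 73/10 - 5 - 3/2 = 4/5.

4/5


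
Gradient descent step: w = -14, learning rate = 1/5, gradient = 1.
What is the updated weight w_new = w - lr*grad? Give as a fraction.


w_new = -14 - 1/5 * 1 = -14 - 1/5 = -71/5.

-71/5


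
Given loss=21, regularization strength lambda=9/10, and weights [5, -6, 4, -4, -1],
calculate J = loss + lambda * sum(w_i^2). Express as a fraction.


L2 sq norm = sum(w^2) = 94. J = 21 + 9/10 * 94 = 528/5.

528/5


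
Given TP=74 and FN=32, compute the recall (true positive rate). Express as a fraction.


Recall = TP / (TP + FN) = 74 / 106 = 37/53.

37/53


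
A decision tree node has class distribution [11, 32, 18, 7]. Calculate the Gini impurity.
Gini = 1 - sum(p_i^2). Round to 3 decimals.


Total = 68. Proportions: 11/68, 32/68, 18/68, 7/68. sum(p_i^2) = 0.3283. Gini = 1 - 0.3283 = 0.6717, which rounds to 0.672.

0.672


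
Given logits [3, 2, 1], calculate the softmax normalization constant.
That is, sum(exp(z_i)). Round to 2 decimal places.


Denom = e^3=20.0855 + e^2=7.3891 + e^1=2.7183. Sum = 30.1929, which rounds to 30.19.

30.19


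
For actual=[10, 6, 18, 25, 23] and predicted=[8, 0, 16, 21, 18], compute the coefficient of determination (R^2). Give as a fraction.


Mean(y) = 82/5. SS_res = 85. SS_tot = 1346/5. R^2 = 1 - 85/(1346/5) = 921/1346.

921/1346


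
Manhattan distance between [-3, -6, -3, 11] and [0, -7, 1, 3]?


d = sum of absolute differences: |-3-0|=3 + |-6--7|=1 + |-3-1|=4 + |11-3|=8 = 16.

16


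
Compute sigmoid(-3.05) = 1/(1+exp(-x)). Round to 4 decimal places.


sigma(-3.05) = 1/(1+e^(3.05)) = 1/(1+21.115344) = 1/22.115344 = 0.0452.

0.0452


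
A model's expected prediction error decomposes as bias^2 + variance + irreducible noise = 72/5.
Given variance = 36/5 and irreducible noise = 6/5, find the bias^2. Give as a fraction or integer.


Total error = bias^2 + variance + irreducible noise. So bias^2 = 72/5 - 36/5 - 6/5 = 6.

6


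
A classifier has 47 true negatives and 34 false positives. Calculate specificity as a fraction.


Specificity = TN / (TN + FP) = 47 / 81 = 47/81.

47/81


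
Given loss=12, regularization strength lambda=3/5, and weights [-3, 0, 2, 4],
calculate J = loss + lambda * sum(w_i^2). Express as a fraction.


L2 sq norm = sum(w^2) = 29. J = 12 + 3/5 * 29 = 147/5.

147/5


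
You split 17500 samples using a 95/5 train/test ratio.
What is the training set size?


Test set = 17500 * 5% = 875. Training set = 17500 - 875 = 16625.

16625


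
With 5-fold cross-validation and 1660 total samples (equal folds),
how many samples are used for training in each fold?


Each validation fold has 1660/5 = 332 samples. Training set = 1660 - 332 = 1328.

1328


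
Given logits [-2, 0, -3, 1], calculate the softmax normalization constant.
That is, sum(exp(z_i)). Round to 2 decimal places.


Denom = e^-2=0.1353 + e^0=1.0000 + e^-3=0.0498 + e^1=2.7183. Sum = 3.9034, which rounds to 3.90.

3.90


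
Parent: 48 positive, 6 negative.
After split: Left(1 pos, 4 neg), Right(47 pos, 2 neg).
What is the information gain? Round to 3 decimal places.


H(parent) = 0.5033. H(left) = 0.7219, H(right) = 0.2460. Weighted = (5/54)*0.7219 + (49/54)*0.2460 = 0.2901. IG = 0.5033 - 0.2901 = 0.2132, which rounds to 0.213.

0.213


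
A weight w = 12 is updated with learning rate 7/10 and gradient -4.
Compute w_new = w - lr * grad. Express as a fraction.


w_new = 12 - 7/10 * -4 = 12 - -14/5 = 74/5.

74/5


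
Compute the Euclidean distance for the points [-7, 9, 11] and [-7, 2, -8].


d = sqrt(sum of squared differences). (-7--7)^2=0, (9-2)^2=49, (11--8)^2=361. Sum = 410.

sqrt(410)


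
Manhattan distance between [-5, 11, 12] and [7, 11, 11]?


d = sum of absolute differences: |-5-7|=12 + |11-11|=0 + |12-11|=1 = 13.

13


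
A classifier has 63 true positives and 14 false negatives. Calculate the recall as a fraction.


Recall = TP / (TP + FN) = 63 / 77 = 9/11.

9/11


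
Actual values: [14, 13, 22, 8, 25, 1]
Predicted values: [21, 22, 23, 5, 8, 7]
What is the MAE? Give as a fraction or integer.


MAE = (1/6) * (|14-21|=7 + |13-22|=9 + |22-23|=1 + |8-5|=3 + |25-8|=17 + |1-7|=6). Sum = 43. MAE = 43/6.

43/6


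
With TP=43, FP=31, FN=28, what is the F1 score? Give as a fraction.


Precision = 43/74 = 43/74. Recall = 43/71 = 43/71. F1 = 2*P*R/(P+R) = 86/145.

86/145


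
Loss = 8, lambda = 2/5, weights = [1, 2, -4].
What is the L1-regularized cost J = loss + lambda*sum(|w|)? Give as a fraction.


L1 norm = sum(|w|) = 7. J = 8 + 2/5 * 7 = 54/5.

54/5


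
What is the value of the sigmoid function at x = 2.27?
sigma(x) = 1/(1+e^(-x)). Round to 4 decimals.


sigma(2.27) = 1/(1+e^(-2.27)) = 1/(1+0.103312) = 1/1.103312 = 0.9064.

0.9064


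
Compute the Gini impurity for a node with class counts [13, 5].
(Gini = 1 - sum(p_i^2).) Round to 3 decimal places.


Total = 18. Proportions: 13/18, 5/18. sum(p_i^2) = 0.5988. Gini = 1 - 0.5988 = 0.4012, which rounds to 0.401.

0.401


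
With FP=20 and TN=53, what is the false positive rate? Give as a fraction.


FPR = FP / (FP + TN) = 20 / 73 = 20/73.

20/73


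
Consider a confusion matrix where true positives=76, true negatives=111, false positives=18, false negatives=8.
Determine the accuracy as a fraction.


Accuracy = (TP + TN) / (TP + TN + FP + FN) = (76 + 111) / 213 = 187/213.

187/213


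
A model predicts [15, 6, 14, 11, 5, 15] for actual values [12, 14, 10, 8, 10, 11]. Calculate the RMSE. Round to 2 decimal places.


MSE = 23.1667. RMSE = sqrt(23.1667) = 4.81.

4.81


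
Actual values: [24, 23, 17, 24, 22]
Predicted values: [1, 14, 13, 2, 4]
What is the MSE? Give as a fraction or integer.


MSE = (1/5) * ((24-1)^2=529 + (23-14)^2=81 + (17-13)^2=16 + (24-2)^2=484 + (22-4)^2=324). Sum = 1434. MSE = 1434/5.

1434/5


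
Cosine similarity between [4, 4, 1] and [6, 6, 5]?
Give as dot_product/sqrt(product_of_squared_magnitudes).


dot = 53. |a|^2 = 33, |b|^2 = 97. cos = 53/sqrt(3201).

53/sqrt(3201)


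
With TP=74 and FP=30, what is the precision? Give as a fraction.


Precision = TP / (TP + FP) = 74 / 104 = 37/52.

37/52


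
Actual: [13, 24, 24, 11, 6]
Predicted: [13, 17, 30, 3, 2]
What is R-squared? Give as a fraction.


Mean(y) = 78/5. SS_res = 165. SS_tot = 1306/5. R^2 = 1 - 165/(1306/5) = 481/1306.

481/1306


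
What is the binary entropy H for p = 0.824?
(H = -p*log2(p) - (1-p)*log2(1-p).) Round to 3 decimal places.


H = -0.824*log2(0.824) - 0.176*log2(0.176) = 0.671.

0.671


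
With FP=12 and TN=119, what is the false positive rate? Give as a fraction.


FPR = FP / (FP + TN) = 12 / 131 = 12/131.

12/131


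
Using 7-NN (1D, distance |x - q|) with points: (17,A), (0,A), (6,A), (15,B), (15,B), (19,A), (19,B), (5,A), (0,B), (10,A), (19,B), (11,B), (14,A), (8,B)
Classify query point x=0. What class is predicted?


Distances: |17-0|=17, |0-0|=0, |6-0|=6, |15-0|=15, |15-0|=15, |19-0|=19, |19-0|=19, |5-0|=5, |0-0|=0, |10-0|=10, |19-0|=19, |11-0|=11, |14-0|=14, |8-0|=8. 7 nearest: (0,A), (0,B), (5,A), (6,A), (8,B), (10,A), (11,B). Counts: {'A': 4, 'B': 3}. Majority class: A.

A


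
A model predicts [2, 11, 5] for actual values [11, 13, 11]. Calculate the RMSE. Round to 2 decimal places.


MSE = 40.3333. RMSE = sqrt(40.3333) = 6.35.

6.35


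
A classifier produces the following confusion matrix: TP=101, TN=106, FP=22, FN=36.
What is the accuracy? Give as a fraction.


Accuracy = (TP + TN) / (TP + TN + FP + FN) = (101 + 106) / 265 = 207/265.

207/265


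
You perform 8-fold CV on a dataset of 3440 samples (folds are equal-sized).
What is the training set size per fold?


Each validation fold has 3440/8 = 430 samples. Training set = 3440 - 430 = 3010.

3010


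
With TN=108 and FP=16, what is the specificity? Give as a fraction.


Specificity = TN / (TN + FP) = 108 / 124 = 27/31.

27/31


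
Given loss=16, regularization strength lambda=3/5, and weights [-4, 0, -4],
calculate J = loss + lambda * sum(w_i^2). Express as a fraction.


L2 sq norm = sum(w^2) = 32. J = 16 + 3/5 * 32 = 176/5.

176/5


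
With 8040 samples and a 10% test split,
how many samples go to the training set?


Test set = 8040 * 10% = 804. Training set = 8040 - 804 = 7236.

7236
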